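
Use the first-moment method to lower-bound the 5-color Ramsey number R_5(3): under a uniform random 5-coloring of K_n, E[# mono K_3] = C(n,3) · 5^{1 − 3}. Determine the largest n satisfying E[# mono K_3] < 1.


We need C(n, 3) · 5^{1 − 3} < 1, i.e. C(n, 3) < 5^{3 − 1} = 25.
Check values of n near the boundary:
  n = 3: C(3, 3) = 1; 1 < 25? YES
  n = 4: C(4, 3) = 4; 4 < 25? YES
  n = 5: C(5, 3) = 10; 10 < 25? YES
  n = 6: C(6, 3) = 20; 20 < 25? YES
  n = 7: C(7, 3) = 35; 35 < 25? NO
  n = 8: C(8, 3) = 56; 56 < 25? NO
The largest n with C(n, 3) < 25 is n = 6 (where E[X] = 4/5 ≈ 0.8000). Hence R_5(3) > 6, i.e. R_5(3) ≥ 7.

Largest n = 6; hence R_5(3) > 6.


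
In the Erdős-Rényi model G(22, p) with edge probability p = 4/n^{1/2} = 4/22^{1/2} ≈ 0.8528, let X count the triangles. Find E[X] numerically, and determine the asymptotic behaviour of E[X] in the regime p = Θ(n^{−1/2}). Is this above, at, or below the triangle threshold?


Number of potential triangles: C(22, 3) = 1540.
Each occurs with probability p³ ≈ (0.8528)³ ≈ 6.202203e-01.
By linearity: E[X] = C(22, 3)·p³ ≈ 1540 · 6.202203e-01 ≈ 955.1392.
Since α = 1/2 < 1, p = c/n^{1/2} ≫ 1/n is above the triangle threshold p ~ 1/n. Asymptotically E[X] ~ (c³/6)·n^{3(1−α)} = (4³/6)·n^{1.5} → ∞; triangles are abundant w.h.p.

E[X] ≈ 955.1392; in regime p = Θ(1/n^{1/2}) E[X] diverges (above the triangle threshold p ~ 1/n).


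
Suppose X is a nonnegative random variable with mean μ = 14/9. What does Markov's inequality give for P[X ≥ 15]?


μ = E[X] = 14/9, a = 15.
Markov: P[X ≥ 15] ≤ μ/a = (14/9)/15 = 14/135.
Numerically: ≈ 0.1037.
(Since a = 15 > μ = 1.5556, the bound 14/135 is < 1 and informative.)

P[X ≥ 15] ≤ 14/135 ≈ 0.1037.


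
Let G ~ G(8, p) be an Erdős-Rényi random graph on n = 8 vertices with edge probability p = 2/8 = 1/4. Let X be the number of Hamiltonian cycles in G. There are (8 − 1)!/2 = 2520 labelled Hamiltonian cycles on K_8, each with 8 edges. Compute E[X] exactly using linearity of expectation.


K_8 has (8 − 1)!/2 = 2520 labelled Hamiltonian cycles.
For each such Hamiltonian cycle H, let X_H = 1 if all 8 edges of H are present in G. Then P[X_H = 1] = p^{8} = (1/4)^{8} = 1/65536.
By linearity of expectation: E[X] = Σ_H E[X_H] = 2520 · p^{8} = 2520 · 1/65536 = 315/8192.
Numerically: E[X] ≈ 0.0384521.

E[X] = 2520 · (1/4)^{8} = 315/8192 ≈ 0.0384521.


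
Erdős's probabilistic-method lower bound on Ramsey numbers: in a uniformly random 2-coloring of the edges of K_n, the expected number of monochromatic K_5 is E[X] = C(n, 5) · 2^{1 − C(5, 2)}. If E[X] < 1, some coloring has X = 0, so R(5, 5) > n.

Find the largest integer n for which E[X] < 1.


We need C(n, 5) · 2^{1 − 10} < 1, i.e. C(n, 5) < 2^{10 − 1} = 512.
Check values of n near the boundary:
  n = 8: C(8, 5) = 56; 56 < 512? YES
  n = 9: C(9, 5) = 126; 126 < 512? YES
  n = 10: C(10, 5) = 252; 252 < 512? YES
  n = 11: C(11, 5) = 462; 462 < 512? YES
  n = 12: C(12, 5) = 792; 792 < 512? NO
  n = 13: C(13, 5) = 1287; 1287 < 512? NO
  n = 14: C(14, 5) = 2002; 2002 < 512? NO
The largest n with C(n, 5) < 512 is n = 11 (where E[X] = 231/256 ≈ 0.90234). Hence R(5, 5) > 11, i.e. R(5, 5) ≥ 12.

Largest n = 11; hence R(5, 5) > 11.


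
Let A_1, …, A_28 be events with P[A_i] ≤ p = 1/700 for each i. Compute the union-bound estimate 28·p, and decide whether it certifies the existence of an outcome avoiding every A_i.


Union bound: P[∪_{i=1}^{28} A_i] ≤ Σ_i P[A_i] ≤ 28·p = 28·(1/700) = 1/25.
Numerically: 1/25 ≈ 0.04000.
Is 1/25 < 1? YES.
Since P[∪ A_i] ≤ 1/25 < 1, the complement has P[∩ A_i^c] ≥ 1 − 1/25 = 24/25 > 0, so some outcome avoids every A_i.

28·p = 1/25 ≈ 0.04000; existence CERTIFIED by the union bound.


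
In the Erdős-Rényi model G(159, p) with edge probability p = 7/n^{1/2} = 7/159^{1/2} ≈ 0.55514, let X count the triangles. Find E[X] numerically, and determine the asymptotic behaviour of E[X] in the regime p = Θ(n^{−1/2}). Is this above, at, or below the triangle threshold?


Number of potential triangles: C(159, 3) = 657359.
Each occurs with probability p³ ≈ (0.55514)³ ≈ 1.7107968e-01.
By linearity: E[X] = C(159, 3)·p³ ≈ 657359 · 1.7107968e-01 ≈ 112460.76848.
Since α = 1/2 < 1, p = c/n^{1/2} ≫ 1/n is above the triangle threshold p ~ 1/n. Asymptotically E[X] ~ (c³/6)·n^{3(1−α)} = (7³/6)·n^{1.5} → ∞; triangles are abundant w.h.p.

E[X] ≈ 112460.76848; in regime p = Θ(1/n^{1/2}) E[X] diverges (above the triangle threshold p ~ 1/n).


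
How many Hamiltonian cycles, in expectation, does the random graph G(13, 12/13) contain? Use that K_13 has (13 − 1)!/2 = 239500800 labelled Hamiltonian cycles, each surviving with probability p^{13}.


K_13 has (13 − 1)!/2 = 239500800 labelled Hamiltonian cycles.
For each such Hamiltonian cycle H, let X_H = 1 if all 13 edges of H are present in G. Then P[X_H = 1] = p^{13} = (12/13)^{13} = 106993205379072/302875106592253.
By linearity of expectation: E[X] = Σ_H E[X_H] = 239500800 · p^{13} = 239500800 · 106993205379072/302875106592253 = 25624958282852047257600/302875106592253.
Numerically: E[X] ≈ 8.46e+07.

E[X] = 239500800 · (12/13)^{13} = 25624958282852047257600/302875106592253 ≈ 8.46e+07.


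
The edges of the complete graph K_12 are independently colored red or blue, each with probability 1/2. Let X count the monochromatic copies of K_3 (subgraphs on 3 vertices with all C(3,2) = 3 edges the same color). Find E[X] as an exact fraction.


Let X = Σ_S X_S over the C(12, 3) = 220 subsets S of size 3, where X_S = 1 if the K_3 on S is monochromatic.
For a fixed S, the K_3 on S has C(3, 2) = 3 edges. P[all 3 edges red] = (1/2)^3, and likewise for blue, so P[monochromatic] = 2·(1/2)^3 = 2^{1 − 3} = 1/4.
Summing: E[X] = C(12, 3) · 2^{1 − 3} = 220 · 1/4 = 55.
Numerically: E[X] ≈ 55.0000.

E[X] = C(12,3)·2^(1−C(3,2)) = 55 ≈ 55.0000.


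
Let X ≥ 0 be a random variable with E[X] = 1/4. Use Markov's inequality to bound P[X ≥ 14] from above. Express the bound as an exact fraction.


μ = E[X] = 1/4, a = 14.
Markov: P[X ≥ 14] ≤ μ/a = (1/4)/14 = 1/56.
Numerically: ≈ 0.017857.
(Since a = 14 > μ = 0.250000, the bound 1/56 is < 1 and informative.)

P[X ≥ 14] ≤ 1/56 ≈ 0.017857.


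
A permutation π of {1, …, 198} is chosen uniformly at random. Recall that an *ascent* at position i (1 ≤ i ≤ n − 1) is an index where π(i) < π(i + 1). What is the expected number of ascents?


Write X = Σ X_I over i = 1, …, 197, with X_I the indicator of one ascent.
There are 197 indicators.
For each fixed i, the pair (π(i), π(i+1)) is a uniformly random ordered pair of distinct values from {1, …, 198}; by symmetry P[π(i) < π(i+1)] = 1/2.
By linearity: E[X] = 197 · (1/2) = (198 − 1) · (1/2) = 197/2 ≈ 98.5000.

E[X] = 197/2 = 98.5000.


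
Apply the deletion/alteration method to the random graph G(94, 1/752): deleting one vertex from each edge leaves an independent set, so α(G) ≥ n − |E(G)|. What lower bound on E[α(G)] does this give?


E[|E(G)|] = C(94, 2)·p = 4371 · (1/752) = 93/16.
E[α(G)] ≥ n − E[|E(G)|] = 94 − 93/16 = 1411/16.
Numerically: ≈ 88.187500.
(This is only a lower bound; the true E[α(G)] may be larger.)

E[α(G)] ≥ 1411/16 ≈ 88.187500.


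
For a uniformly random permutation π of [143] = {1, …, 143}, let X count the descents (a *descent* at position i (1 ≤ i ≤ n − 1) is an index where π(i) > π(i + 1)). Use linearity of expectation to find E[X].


Write X = Σ X_I over i = 1, …, 142, with X_I the indicator of one descent.
There are 142 indicators.
For each fixed i, the pair (π(i), π(i+1)) is a uniformly random ordered pair of distinct values from {1, …, 143}; by symmetry P[π(i) > π(i+1)] = 1/2.
By linearity: E[X] = 142 · (1/2) = (143 − 1) · (1/2) = 71 ≈ 71.00000.

E[X] = 71 = 71.00000.


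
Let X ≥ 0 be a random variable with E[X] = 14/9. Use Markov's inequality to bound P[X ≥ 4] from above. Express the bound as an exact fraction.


μ = E[X] = 14/9, a = 4.
Markov: P[X ≥ 4] ≤ μ/a = (14/9)/4 = 7/18.
Numerically: ≈ 0.3889.
(Since a = 4 > μ = 1.5556, the bound 7/18 is < 1 and informative.)

P[X ≥ 4] ≤ 7/18 ≈ 0.3889.


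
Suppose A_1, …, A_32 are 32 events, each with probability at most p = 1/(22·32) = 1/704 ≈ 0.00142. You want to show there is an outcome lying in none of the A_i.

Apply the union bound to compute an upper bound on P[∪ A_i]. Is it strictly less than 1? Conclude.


Union bound: P[∪_{i=1}^{32} A_i] ≤ Σ_i P[A_i] ≤ 32·p = 32·(1/704) = 1/22.
Numerically: 1/22 ≈ 0.04545.
Is 1/22 < 1? YES.
Since P[∪ A_i] ≤ 1/22 < 1, the complement has P[∩ A_i^c] ≥ 1 − 1/22 = 21/22 > 0, so some outcome avoids every A_i.

32·p = 1/22 ≈ 0.04545; existence CERTIFIED by the union bound.


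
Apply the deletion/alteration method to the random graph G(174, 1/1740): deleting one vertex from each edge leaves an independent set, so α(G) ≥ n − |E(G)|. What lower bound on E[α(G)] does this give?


E[|E(G)|] = C(174, 2)·p = 15051 · (1/1740) = 173/20.
E[α(G)] ≥ n − E[|E(G)|] = 174 − 173/20 = 3307/20.
Numerically: ≈ 165.3500.
(This is only a lower bound; the true E[α(G)] may be larger.)

E[α(G)] ≥ 3307/20 ≈ 165.3500.


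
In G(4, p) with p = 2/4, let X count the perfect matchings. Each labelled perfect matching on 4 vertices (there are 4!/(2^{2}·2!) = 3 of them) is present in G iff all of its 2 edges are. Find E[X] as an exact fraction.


K_4 has 4!/(2^{2}·2!) = 3 labelled perfect matchings.
For each such perfect matching H, let X_H = 1 if all 2 edges of H are present in G. Then P[X_H = 1] = p^{2} = (1/2)^{2} = 1/4.
Summing the indicators: E[X] = Σ_H E[X_H] = 3 · p^{2} = 3 · 1/4 = 3/4.
Numerically: E[X] ≈ 0.75.

E[X] = 3 · (1/2)^{2} = 3/4 ≈ 0.75.


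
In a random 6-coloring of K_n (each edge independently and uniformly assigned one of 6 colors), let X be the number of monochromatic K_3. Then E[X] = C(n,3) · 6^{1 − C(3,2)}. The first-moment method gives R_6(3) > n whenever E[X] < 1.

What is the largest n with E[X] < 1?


We need C(n, 3) · 6^{1 − 3} < 1, i.e. C(n, 3) < 6^{3 − 1} = 36.
Check values of n near the boundary:
  n = 3: C(3, 3) = 1; 1 < 36? YES
  n = 4: C(4, 3) = 4; 4 < 36? YES
  n = 5: C(5, 3) = 10; 10 < 36? YES
  n = 6: C(6, 3) = 20; 20 < 36? YES
  n = 7: C(7, 3) = 35; 35 < 36? YES
  n = 8: C(8, 3) = 56; 56 < 36? NO
The largest n with C(n, 3) < 36 is n = 7 (where E[X] = 35/36 ≈ 0.972222). Hence R_6(3) > 7, i.e. R_6(3) ≥ 8.

Largest n = 7; hence R_6(3) > 7.


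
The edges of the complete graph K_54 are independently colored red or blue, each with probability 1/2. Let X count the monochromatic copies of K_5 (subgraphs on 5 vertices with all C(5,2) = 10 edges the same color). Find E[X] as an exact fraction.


Let X = Σ_S X_S over the C(54, 5) = 3162510 subsets S of size 5, where X_S = 1 if the K_5 on S is monochromatic.
For a fixed S, the K_5 on S has C(5, 2) = 10 edges. P[all 10 edges red] = (1/2)^10, and likewise for blue, so P[monochromatic] = 2·(1/2)^10 = 2^{1 − 10} = 1/512.
By linearity of expectation: E[X] = C(54, 5) · 2^{1 − 10} = 3162510 · 1/512 = 1581255/256.
Numerically: E[X] ≈ 6176.777344.

E[X] = C(54,5)·2^(1−C(5,2)) = 1581255/256 ≈ 6176.777344.


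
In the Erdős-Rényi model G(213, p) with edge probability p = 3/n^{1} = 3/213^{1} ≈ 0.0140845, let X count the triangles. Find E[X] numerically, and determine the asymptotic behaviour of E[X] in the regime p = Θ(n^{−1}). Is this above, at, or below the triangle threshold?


Number of potential triangles: C(213, 3) = 1587986.
Each occurs with probability p³ ≈ (0.0140845)³ ≈ 2.79399068e-06.
By linearity: E[X] = C(213, 3)·p³ ≈ 1587986 · 2.79399068e-06 ≈ 4.436818.
Here α = 1, so p = 3/n is exactly at the triangle threshold p ~ 1/n. Asymptotically E[X] → c³/6 = 3³/6 = 9/2 ≈ 4.500000, a bounded constant. In this regime the triangle count is asymptotically Poisson(c³/6).

E[X] ≈ 4.436818; in regime p = Θ(1/n^{1}) E[X] stays bounded (at the triangle threshold p ~ 1/n).


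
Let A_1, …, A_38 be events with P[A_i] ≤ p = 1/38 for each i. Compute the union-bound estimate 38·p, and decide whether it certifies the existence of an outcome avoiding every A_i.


Union bound: P[∪_{i=1}^{38} A_i] ≤ Σ_i P[A_i] ≤ 38·p = 38·(1/38) = 1.
Numerically: 1 ≈ 1.000000.
Is 1 < 1? NO.
Since the bound 1 is ≥ 1, the union bound is uninformative here; it does NOT by itself certify existence.

38·p = 1 ≈ 1.000000; existence NOT certified by the union bound.


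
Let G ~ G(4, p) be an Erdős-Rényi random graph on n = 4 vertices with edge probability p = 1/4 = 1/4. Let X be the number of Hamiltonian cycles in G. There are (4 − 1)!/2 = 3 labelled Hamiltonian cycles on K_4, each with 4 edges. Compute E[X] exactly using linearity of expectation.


K_4 has (4 − 1)!/2 = 3 labelled Hamiltonian cycles.
For each such Hamiltonian cycle H, let X_H = 1 if all 4 edges of H are present in G. Then P[X_H = 1] = p^{4} = (1/4)^{4} = 1/256.
By linearity of expectation: E[X] = Σ_H E[X_H] = 3 · p^{4} = 3 · 1/256 = 3/256.
Numerically: E[X] ≈ 0.0117188.

E[X] = 3 · (1/4)^{4} = 3/256 ≈ 0.0117188.


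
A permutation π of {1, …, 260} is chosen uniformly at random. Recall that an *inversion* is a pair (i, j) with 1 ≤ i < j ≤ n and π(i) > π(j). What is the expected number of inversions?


Write X = Σ X_I over the C(260, 2) = 33670 pairs i < j, with X_I the indicator of one inversion.
There are 33670 indicators.
For each fixed pair i < j, the values π(i) and π(j) are two distinct elements of {1, …, 260} in uniformly random order; by symmetry P[π(i) > π(j)] = 1/2.
By linearity: E[X] = 33670 · (1/2) = C(260, 2) · (1/2) = 33670/2 = 16835 ≈ 16835.000.

E[X] = 16835 = 16835.000.


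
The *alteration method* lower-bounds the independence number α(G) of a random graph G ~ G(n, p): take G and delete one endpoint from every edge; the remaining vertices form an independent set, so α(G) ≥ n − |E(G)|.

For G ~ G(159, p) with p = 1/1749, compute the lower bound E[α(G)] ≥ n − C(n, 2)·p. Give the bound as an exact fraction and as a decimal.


E[|E(G)|] = C(159, 2)·p = 12561 · (1/1749) = 79/11.
E[α(G)] ≥ n − E[|E(G)|] = 159 − 79/11 = 1670/11.
Numerically: ≈ 151.8182.
(This is only a lower bound; the true E[α(G)] may be larger.)

E[α(G)] ≥ 1670/11 ≈ 151.8182.


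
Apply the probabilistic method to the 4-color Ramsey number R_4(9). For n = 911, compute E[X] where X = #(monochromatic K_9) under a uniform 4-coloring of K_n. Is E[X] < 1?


E[X] = C(911, 9) · 4^{1 − 36} = 1144686900492291197405 · 4^{−35} = 1144686900492291197405/1180591620717411303424.
As a reduced fraction: E[X] = 1144686900492291197405/1180591620717411303424 ≈ 0.96959.
Is E[X] < 1? YES.
Since E[X] < 1, there exists a 4-coloring of K_{911} with no monochromatic K_9; hence R_4(9) > 911.

E[X] = 1144686900492291197405/1180591620717411303424 ≈ 0.96959; E[X] < 1, so R_4(9) > 911.


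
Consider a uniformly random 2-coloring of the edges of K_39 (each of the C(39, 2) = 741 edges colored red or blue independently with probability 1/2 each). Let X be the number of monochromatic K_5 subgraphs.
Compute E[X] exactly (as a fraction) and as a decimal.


Let X = Σ_S X_S over the C(39, 5) = 575757 subsets S of size 5, where X_S = 1 if the K_5 on S is monochromatic.
For a fixed S, the K_5 on S has C(5, 2) = 10 edges. P[all 10 edges red] = (1/2)^10, and likewise for blue, so P[monochromatic] = 2·(1/2)^10 = 2^{1 − 10} = 1/512.
By linearity: E[X] = C(39, 5) · 2^{1 − 10} = 575757 · 1/512 = 575757/512.
Numerically: E[X] ≈ 1124.525.

E[X] = C(39,5)·2^(1−C(5,2)) = 575757/512 ≈ 1124.525.


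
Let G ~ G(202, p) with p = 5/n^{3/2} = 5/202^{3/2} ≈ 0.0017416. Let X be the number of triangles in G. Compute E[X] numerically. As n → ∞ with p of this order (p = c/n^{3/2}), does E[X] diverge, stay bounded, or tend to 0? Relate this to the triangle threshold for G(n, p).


Number of potential triangles: C(202, 3) = 1353400.
Each occurs with probability p³ ≈ (0.0017416)³ ≈ 5.2823704e-09.
By linearity: E[X] = C(202, 3)·p³ ≈ 1353400 · 5.2823704e-09 ≈ 0.00715.
Since α = 3/2 > 1, p = c/n^{3/2} = o(1/n) is below the triangle threshold p ~ 1/n. Asymptotically E[X] ~ (c³/6)·n^{3(1−α)} = (5³/6)·n^{-1.5} → 0, so by Markov's inequality G has no triangles w.h.p.

E[X] ≈ 0.00715; in regime p = Θ(1/n^{3/2}) E[X] tends to 0 (below the triangle threshold p ~ 1/n).


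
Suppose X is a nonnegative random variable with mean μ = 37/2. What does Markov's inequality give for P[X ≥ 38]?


μ = E[X] = 37/2, a = 38.
Markov: P[X ≥ 38] ≤ μ/a = (37/2)/38 = 37/76.
Numerically: ≈ 0.487.
(Since a = 38 > μ = 18.500, the bound 37/76 is < 1 and informative.)

P[X ≥ 38] ≤ 37/76 ≈ 0.487.


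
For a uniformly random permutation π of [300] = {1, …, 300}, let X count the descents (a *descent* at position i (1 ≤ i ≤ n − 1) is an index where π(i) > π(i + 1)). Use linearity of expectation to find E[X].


Write X = Σ X_I over i = 1, …, 299, with X_I the indicator of one descent.
There are 299 indicators.
For each fixed i, the pair (π(i), π(i+1)) is a uniformly random ordered pair of distinct values from {1, …, 300}; by symmetry P[π(i) > π(i+1)] = 1/2.
By linearity: E[X] = 299 · (1/2) = (300 − 1) · (1/2) = 299/2 ≈ 149.500.

E[X] = 299/2 = 149.500.


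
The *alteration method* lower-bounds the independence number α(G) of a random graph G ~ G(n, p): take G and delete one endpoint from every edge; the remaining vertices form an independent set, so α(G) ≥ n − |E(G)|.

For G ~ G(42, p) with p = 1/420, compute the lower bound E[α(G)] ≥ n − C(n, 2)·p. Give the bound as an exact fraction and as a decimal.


E[|E(G)|] = C(42, 2)·p = 861 · (1/420) = 41/20.
E[α(G)] ≥ n − E[|E(G)|] = 42 − 41/20 = 799/20.
Numerically: ≈ 39.9500.
(This is only a lower bound; the true E[α(G)] may be larger.)

E[α(G)] ≥ 799/20 ≈ 39.9500.


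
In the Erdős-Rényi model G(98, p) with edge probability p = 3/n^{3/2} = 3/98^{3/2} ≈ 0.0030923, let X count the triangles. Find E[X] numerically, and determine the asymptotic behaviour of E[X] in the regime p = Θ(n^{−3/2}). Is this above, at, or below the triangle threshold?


Number of potential triangles: C(98, 3) = 152096.
Each occurs with probability p³ ≈ (0.0030923)³ ≈ 2.9569666e-08.
By linearity: E[X] = C(98, 3)·p³ ≈ 152096 · 2.9569666e-08 ≈ 0.00450.
Since α = 3/2 > 1, p = c/n^{3/2} = o(1/n) is below the triangle threshold p ~ 1/n. Asymptotically E[X] ~ (c³/6)·n^{3(1−α)} = (3³/6)·n^{-1.5} → 0, so by Markov's inequality G has no triangles w.h.p.

E[X] ≈ 0.00450; in regime p = Θ(1/n^{3/2}) E[X] tends to 0 (below the triangle threshold p ~ 1/n).


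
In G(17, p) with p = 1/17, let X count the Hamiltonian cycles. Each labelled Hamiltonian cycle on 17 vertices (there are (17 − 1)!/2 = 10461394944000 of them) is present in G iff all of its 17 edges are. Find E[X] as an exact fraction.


K_17 has (17 − 1)!/2 = 10461394944000 labelled Hamiltonian cycles.
For each such Hamiltonian cycle H, let X_H = 1 if all 17 edges of H are present in G. Then P[X_H = 1] = p^{17} = (1/17)^{17} = 1/827240261886336764177.
By linearity: E[X] = Σ_H E[X_H] = 10461394944000 · p^{17} = 10461394944000 · 1/827240261886336764177 = 10461394944000/827240261886336764177.
Numerically: E[X] ≈ 1.2646e-08.

E[X] = 10461394944000 · (1/17)^{17} = 10461394944000/827240261886336764177 ≈ 1.2646e-08.


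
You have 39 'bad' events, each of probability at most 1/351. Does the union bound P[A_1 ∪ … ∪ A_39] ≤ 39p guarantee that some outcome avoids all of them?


Union bound: P[∪_{i=1}^{39} A_i] ≤ Σ_i P[A_i] ≤ 39·p = 39·(1/351) = 1/9.
Numerically: 1/9 ≈ 0.1111111.
Is 1/9 < 1? YES.
Since P[∪ A_i] ≤ 1/9 < 1, the complement has P[∩ A_i^c] ≥ 1 − 1/9 = 8/9 > 0, so some outcome avoids every A_i.

39·p = 1/9 ≈ 0.1111111; existence CERTIFIED by the union bound.


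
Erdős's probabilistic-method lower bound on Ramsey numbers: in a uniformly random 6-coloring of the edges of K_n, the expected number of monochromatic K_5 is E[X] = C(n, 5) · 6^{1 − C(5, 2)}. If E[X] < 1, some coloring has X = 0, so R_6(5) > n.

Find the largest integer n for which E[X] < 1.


We need C(n, 5) · 6^{1 − 10} < 1, i.e. C(n, 5) < 6^{10 − 1} = 10077696.
Check values of n near the boundary:
  n = 63: C(63, 5) = 7028847; 7028847 < 10077696? YES
  n = 64: C(64, 5) = 7624512; 7624512 < 10077696? YES
  n = 65: C(65, 5) = 8259888; 8259888 < 10077696? YES
  n = 66: C(66, 5) = 8936928; 8936928 < 10077696? YES
  n = 67: C(67, 5) = 9657648; 9657648 < 10077696? YES
  n = 68: C(68, 5) = 10424128; 10424128 < 10077696? NO
  n = 69: C(69, 5) = 11238513; 11238513 < 10077696? NO
  n = 70: C(70, 5) = 12103014; 12103014 < 10077696? NO
The largest n with C(n, 5) < 10077696 is n = 67 (where E[X] = 67067/69984 ≈ 0.9583). Hence R_6(5) > 67, i.e. R_6(5) ≥ 68.

Largest n = 67; hence R_6(5) > 67.


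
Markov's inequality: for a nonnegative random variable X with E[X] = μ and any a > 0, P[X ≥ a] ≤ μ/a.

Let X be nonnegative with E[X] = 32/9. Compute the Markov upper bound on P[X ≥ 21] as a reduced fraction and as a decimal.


μ = E[X] = 32/9, a = 21.
Markov: P[X ≥ 21] ≤ μ/a = (32/9)/21 = 32/189.
Numerically: ≈ 0.169.
(Since a = 21 > μ = 3.556, the bound 32/189 is < 1 and informative.)

P[X ≥ 21] ≤ 32/189 ≈ 0.169.


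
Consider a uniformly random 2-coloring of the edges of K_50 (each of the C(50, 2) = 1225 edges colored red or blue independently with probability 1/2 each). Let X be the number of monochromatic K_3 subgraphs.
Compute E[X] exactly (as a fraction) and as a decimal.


Let X = Σ_S X_S over the C(50, 3) = 19600 subsets S of size 3, where X_S = 1 if the K_3 on S is monochromatic.
For a fixed S, the K_3 on S has C(3, 2) = 3 edges. P[all 3 edges red] = (1/2)^3, and likewise for blue, so P[monochromatic] = 2·(1/2)^3 = 2^{1 − 3} = 1/4.
Summing: E[X] = C(50, 3) · 2^{1 − 3} = 19600 · 1/4 = 4900.
Numerically: E[X] ≈ 4900.000.

E[X] = C(50,3)·2^(1−C(3,2)) = 4900 ≈ 4900.000.


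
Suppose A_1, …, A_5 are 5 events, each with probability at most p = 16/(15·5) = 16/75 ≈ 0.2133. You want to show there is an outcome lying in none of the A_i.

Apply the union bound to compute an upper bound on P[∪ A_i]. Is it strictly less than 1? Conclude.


Union bound: P[∪_{i=1}^{5} A_i] ≤ Σ_i P[A_i] ≤ 5·p = 5·(16/75) = 16/15.
Numerically: 16/15 ≈ 1.0667.
Is 16/15 < 1? NO.
Since the bound 16/15 is ≥ 1, the union bound is uninformative here; it does NOT by itself certify existence.

5·p = 16/15 ≈ 1.0667; existence NOT certified by the union bound.


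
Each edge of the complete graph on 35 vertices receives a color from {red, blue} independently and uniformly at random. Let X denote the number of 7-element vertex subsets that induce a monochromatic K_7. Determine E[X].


Let X = Σ_S X_S over the C(35, 7) = 6724520 subsets S of size 7, where X_S = 1 if the K_7 on S is monochromatic.
For a fixed S, the K_7 on S has C(7, 2) = 21 edges. P[all 21 edges red] = (1/2)^21, and likewise for blue, so P[monochromatic] = 2·(1/2)^21 = 2^{1 − 21} = 1/1048576.
Summing: E[X] = C(35, 7) · 2^{1 − 21} = 6724520 · 1/1048576 = 840565/131072.
Numerically: E[X] ≈ 6.4130.

E[X] = C(35,7)·2^(1−C(7,2)) = 840565/131072 ≈ 6.4130.


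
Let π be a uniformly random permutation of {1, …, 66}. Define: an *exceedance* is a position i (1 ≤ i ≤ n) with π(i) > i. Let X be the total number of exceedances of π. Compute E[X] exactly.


Write X = Σ_{i=1}^{66} X_i, where X_i = 1_{π(i) > i}.
For each fixed i, π(i) is uniform over {1, …, 66} (marginal of a uniform permutation), so P[π(i) > i] = (n − i)/n. Summing: Σ_{i=1}^{66} (n − i)/n = (0 + 1 + … + 65)/66 = 66(66 − 1)/(2·66) = (66 − 1)/2.
Hence E[X] = Σ_{i=1}^{66} (66 − i)/66 = 65/2 ≈ 32.500000.

E[X] = 65/2 = 32.500000.


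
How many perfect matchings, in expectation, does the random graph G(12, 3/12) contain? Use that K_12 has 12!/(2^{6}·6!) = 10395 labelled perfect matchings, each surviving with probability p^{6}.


K_12 has 12!/(2^{6}·6!) = 10395 labelled perfect matchings.
For each such perfect matching H, let X_H = 1 if all 6 edges of H are present in G. Then P[X_H = 1] = p^{6} = (1/4)^{6} = 1/4096.
By linearity: E[X] = Σ_H E[X_H] = 10395 · p^{6} = 10395 · 1/4096 = 10395/4096.
Numerically: E[X] ≈ 2.54.

E[X] = 10395 · (1/4)^{6} = 10395/4096 ≈ 2.54.


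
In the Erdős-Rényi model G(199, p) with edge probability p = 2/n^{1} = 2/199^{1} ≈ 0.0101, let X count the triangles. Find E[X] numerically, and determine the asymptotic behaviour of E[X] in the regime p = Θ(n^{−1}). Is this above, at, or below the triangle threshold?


Number of potential triangles: C(199, 3) = 1293699.
Each occurs with probability p³ ≈ (0.0101)³ ≈ 1.01515e-06.
By linearity: E[X] = C(199, 3)·p³ ≈ 1293699 · 1.01515e-06 ≈ 1.313.
Here α = 1, so p = 2/n is exactly at the triangle threshold p ~ 1/n. Asymptotically E[X] → c³/6 = 2³/6 = 4/3 ≈ 1.333, a bounded constant. In this regime the triangle count is asymptotically Poisson(c³/6).

E[X] ≈ 1.313; in regime p = Θ(1/n^{1}) E[X] stays bounded (at the triangle threshold p ~ 1/n).


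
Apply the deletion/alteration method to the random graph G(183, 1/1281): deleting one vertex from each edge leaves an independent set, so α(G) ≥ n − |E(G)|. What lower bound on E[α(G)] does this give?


E[|E(G)|] = C(183, 2)·p = 16653 · (1/1281) = 13.
E[α(G)] ≥ n − E[|E(G)|] = 183 − 13 = 170.
Numerically: ≈ 170.000.
(This is only a lower bound; the true E[α(G)] may be larger.)

E[α(G)] ≥ 170 ≈ 170.000.


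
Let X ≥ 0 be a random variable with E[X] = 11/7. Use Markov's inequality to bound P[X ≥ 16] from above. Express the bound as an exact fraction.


μ = E[X] = 11/7, a = 16.
Markov: P[X ≥ 16] ≤ μ/a = (11/7)/16 = 11/112.
Numerically: ≈ 0.098.
(Since a = 16 > μ = 1.571, the bound 11/112 is < 1 and informative.)

P[X ≥ 16] ≤ 11/112 ≈ 0.098.


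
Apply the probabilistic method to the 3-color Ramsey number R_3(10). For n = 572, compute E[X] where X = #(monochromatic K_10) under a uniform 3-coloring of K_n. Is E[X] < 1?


E[X] = C(572, 10) · 3^{1 − 45} = 954640815642161682606 · 3^{−44} = 954640815642161682606/984770902183611232881.
As a reduced fraction: E[X] = 106071201738017964734/109418989131512359209 ≈ 0.9694.
Is E[X] < 1? YES.
Since E[X] < 1, there exists a 3-coloring of K_{572} with no monochromatic K_10; hence R_3(10) > 572.

E[X] = 106071201738017964734/109418989131512359209 ≈ 0.9694; E[X] < 1, so R_3(10) > 572.


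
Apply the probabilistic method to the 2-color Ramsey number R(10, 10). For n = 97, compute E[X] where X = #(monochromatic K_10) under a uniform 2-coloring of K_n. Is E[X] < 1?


E[X] = C(97, 10) · 2^{1 − 45} = 12576469727536 · 2^{−44} = 12576469727536/17592186044416.
As a reduced fraction: E[X] = 786029357971/1099511627776 ≈ 0.71489.
Is E[X] < 1? YES.
Since E[X] < 1, there exists a 2-coloring of K_{97} with no monochromatic K_10; hence R(10, 10) > 97.

E[X] = 786029357971/1099511627776 ≈ 0.71489; E[X] < 1, so R(10, 10) > 97.


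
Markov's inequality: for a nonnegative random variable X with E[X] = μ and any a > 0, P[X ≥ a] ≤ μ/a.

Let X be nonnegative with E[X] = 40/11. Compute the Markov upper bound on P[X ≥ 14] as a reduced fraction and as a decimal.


μ = E[X] = 40/11, a = 14.
Markov: P[X ≥ 14] ≤ μ/a = (40/11)/14 = 20/77.
Numerically: ≈ 0.2597.
(Since a = 14 > μ = 3.6364, the bound 20/77 is < 1 and informative.)

P[X ≥ 14] ≤ 20/77 ≈ 0.2597.


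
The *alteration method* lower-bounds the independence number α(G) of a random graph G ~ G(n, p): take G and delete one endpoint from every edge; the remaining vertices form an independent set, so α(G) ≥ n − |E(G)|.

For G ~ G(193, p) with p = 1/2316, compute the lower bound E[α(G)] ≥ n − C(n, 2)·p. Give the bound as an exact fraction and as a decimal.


E[|E(G)|] = C(193, 2)·p = 18528 · (1/2316) = 8.
E[α(G)] ≥ n − E[|E(G)|] = 193 − 8 = 185.
Numerically: ≈ 185.0000.
(This is only a lower bound; the true E[α(G)] may be larger.)

E[α(G)] ≥ 185 ≈ 185.0000.


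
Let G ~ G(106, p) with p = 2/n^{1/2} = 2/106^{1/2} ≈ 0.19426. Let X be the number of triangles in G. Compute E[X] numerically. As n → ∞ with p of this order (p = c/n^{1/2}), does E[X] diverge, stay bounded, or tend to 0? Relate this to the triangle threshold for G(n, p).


Number of potential triangles: C(106, 3) = 192920.
Each occurs with probability p³ ≈ (0.19426)³ ≈ 7.3304593e-03.
By linearity: E[X] = C(106, 3)·p³ ≈ 192920 · 7.3304593e-03 ≈ 1414.19222.
Since α = 1/2 < 1, p = c/n^{1/2} ≫ 1/n is above the triangle threshold p ~ 1/n. Asymptotically E[X] ~ (c³/6)·n^{3(1−α)} = (2³/6)·n^{1.5} → ∞; triangles are abundant w.h.p.

E[X] ≈ 1414.19222; in regime p = Θ(1/n^{1/2}) E[X] diverges (above the triangle threshold p ~ 1/n).


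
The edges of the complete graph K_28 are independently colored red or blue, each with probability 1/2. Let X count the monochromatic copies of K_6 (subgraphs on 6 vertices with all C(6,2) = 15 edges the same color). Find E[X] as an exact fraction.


Let X = Σ_S X_S over the C(28, 6) = 376740 subsets S of size 6, where X_S = 1 if the K_6 on S is monochromatic.
For a fixed S, the K_6 on S has C(6, 2) = 15 edges. P[all 15 edges red] = (1/2)^15, and likewise for blue, so P[monochromatic] = 2·(1/2)^15 = 2^{1 − 15} = 1/16384.
By linearity of expectation: E[X] = C(28, 6) · 2^{1 − 15} = 376740 · 1/16384 = 94185/4096.
Numerically: E[X] ≈ 22.9944.

E[X] = C(28,6)·2^(1−C(6,2)) = 94185/4096 ≈ 22.9944.


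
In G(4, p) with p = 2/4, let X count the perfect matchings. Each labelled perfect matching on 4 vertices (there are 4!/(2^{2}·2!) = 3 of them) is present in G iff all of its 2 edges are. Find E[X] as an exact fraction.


K_4 has 4!/(2^{2}·2!) = 3 labelled perfect matchings.
For each such perfect matching H, let X_H = 1 if all 2 edges of H are present in G. Then P[X_H = 1] = p^{2} = (1/2)^{2} = 1/4.
By linearity: E[X] = Σ_H E[X_H] = 3 · p^{2} = 3 · 1/4 = 3/4.
Numerically: E[X] ≈ 0.75.

E[X] = 3 · (1/2)^{2} = 3/4 ≈ 0.75.


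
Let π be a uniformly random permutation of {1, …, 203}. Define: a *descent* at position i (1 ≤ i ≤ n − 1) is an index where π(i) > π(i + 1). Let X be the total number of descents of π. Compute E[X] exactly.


Write X = Σ X_I over i = 1, …, 202, with X_I the indicator of one descent.
There are 202 indicators.
For each fixed i, the pair (π(i), π(i+1)) is a uniformly random ordered pair of distinct values from {1, …, 203}; by symmetry P[π(i) > π(i+1)] = 1/2.
By linearity: E[X] = 202 · (1/2) = (203 − 1) · (1/2) = 101 ≈ 101.000000.

E[X] = 101 = 101.000000.


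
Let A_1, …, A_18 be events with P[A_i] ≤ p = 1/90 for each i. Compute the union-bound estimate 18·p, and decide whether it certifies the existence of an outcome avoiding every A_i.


Union bound: P[∪_{i=1}^{18} A_i] ≤ Σ_i P[A_i] ≤ 18·p = 18·(1/90) = 1/5.
Numerically: 1/5 ≈ 0.2000.
Is 1/5 < 1? YES.
Since P[∪ A_i] ≤ 1/5 < 1, the complement has P[∩ A_i^c] ≥ 1 − 1/5 = 4/5 > 0, so some outcome avoids every A_i.

18·p = 1/5 ≈ 0.2000; existence CERTIFIED by the union bound.


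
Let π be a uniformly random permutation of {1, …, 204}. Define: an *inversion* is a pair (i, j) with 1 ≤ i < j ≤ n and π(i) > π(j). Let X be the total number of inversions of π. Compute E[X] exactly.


Write X = Σ X_I over the C(204, 2) = 20706 pairs i < j, with X_I the indicator of one inversion.
There are 20706 indicators.
For each fixed pair i < j, the values π(i) and π(j) are two distinct elements of {1, …, 204} in uniformly random order; by symmetry P[π(i) > π(j)] = 1/2.
By linearity: E[X] = 20706 · (1/2) = C(204, 2) · (1/2) = 20706/2 = 10353 ≈ 10353.00000.

E[X] = 10353 = 10353.00000.


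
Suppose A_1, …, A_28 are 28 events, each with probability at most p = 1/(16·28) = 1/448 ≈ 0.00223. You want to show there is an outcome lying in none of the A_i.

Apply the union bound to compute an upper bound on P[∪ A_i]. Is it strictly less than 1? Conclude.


Union bound: P[∪_{i=1}^{28} A_i] ≤ Σ_i P[A_i] ≤ 28·p = 28·(1/448) = 1/16.
Numerically: 1/16 ≈ 0.06250.
Is 1/16 < 1? YES.
Since P[∪ A_i] ≤ 1/16 < 1, the complement has P[∩ A_i^c] ≥ 1 − 1/16 = 15/16 > 0, so some outcome avoids every A_i.

28·p = 1/16 ≈ 0.06250; existence CERTIFIED by the union bound.


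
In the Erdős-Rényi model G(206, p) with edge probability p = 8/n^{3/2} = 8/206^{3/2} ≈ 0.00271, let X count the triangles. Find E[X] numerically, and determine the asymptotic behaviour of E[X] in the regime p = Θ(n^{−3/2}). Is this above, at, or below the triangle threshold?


Number of potential triangles: C(206, 3) = 1435820.
Each occurs with probability p³ ≈ (0.00271)³ ≈ 1.98092e-08.
By linearity: E[X] = C(206, 3)·p³ ≈ 1435820 · 1.98092e-08 ≈ 0.028.
Since α = 3/2 > 1, p = c/n^{3/2} = o(1/n) is below the triangle threshold p ~ 1/n. Asymptotically E[X] ~ (c³/6)·n^{3(1−α)} = (8³/6)·n^{-1.5} → 0, so by Markov's inequality G has no triangles w.h.p.

E[X] ≈ 0.028; in regime p = Θ(1/n^{3/2}) E[X] tends to 0 (below the triangle threshold p ~ 1/n).


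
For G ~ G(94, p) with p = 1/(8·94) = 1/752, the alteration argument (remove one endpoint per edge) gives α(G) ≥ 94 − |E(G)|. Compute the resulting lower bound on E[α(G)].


E[|E(G)|] = C(94, 2)·p = 4371 · (1/752) = 93/16.
E[α(G)] ≥ n − E[|E(G)|] = 94 − 93/16 = 1411/16.
Numerically: ≈ 88.187500.
(This is only a lower bound; the true E[α(G)] may be larger.)

E[α(G)] ≥ 1411/16 ≈ 88.187500.


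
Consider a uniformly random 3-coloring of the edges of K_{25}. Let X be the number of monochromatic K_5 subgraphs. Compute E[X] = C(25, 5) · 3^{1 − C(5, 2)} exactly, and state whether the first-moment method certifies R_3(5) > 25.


E[X] = C(25, 5) · 3^{1 − 10} = 53130 · 3^{−9} = 53130/19683.
As a reduced fraction: E[X] = 17710/6561 ≈ 2.699.
Is E[X] < 1? NO.
Since E[X] ≥ 1, the first-moment bound is inconclusive at n = 25; it does NOT by itself certify R_3(5) > 25.

E[X] = 17710/6561 ≈ 2.699; E[X] ≥ 1; first-moment method inconclusive here.


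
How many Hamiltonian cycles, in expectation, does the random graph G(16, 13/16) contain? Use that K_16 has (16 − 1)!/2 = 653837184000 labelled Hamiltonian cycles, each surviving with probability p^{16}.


K_16 has (16 − 1)!/2 = 653837184000 labelled Hamiltonian cycles.
For each such Hamiltonian cycle H, let X_H = 1 if all 16 edges of H are present in G. Then P[X_H = 1] = p^{16} = (13/16)^{16} = 665416609183179841/18446744073709551616.
By linearity of expectation: E[X] = Σ_H E[X_H] = 653837184000 · p^{16} = 653837184000 · 665416609183179841/18446744073709551616 = 424877072202303561918952875/18014398509481984.
Numerically: E[X] ≈ 2.3585e+10.

E[X] = 653837184000 · (13/16)^{16} = 424877072202303561918952875/18014398509481984 ≈ 2.3585e+10.


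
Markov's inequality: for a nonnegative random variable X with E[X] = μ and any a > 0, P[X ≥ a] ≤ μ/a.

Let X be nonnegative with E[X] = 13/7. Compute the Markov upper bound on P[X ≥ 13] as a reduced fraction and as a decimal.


μ = E[X] = 13/7, a = 13.
Markov: P[X ≥ 13] ≤ μ/a = (13/7)/13 = 1/7.
Numerically: ≈ 0.143.
(Since a = 13 > μ = 1.857, the bound 1/7 is < 1 and informative.)

P[X ≥ 13] ≤ 1/7 ≈ 0.143.


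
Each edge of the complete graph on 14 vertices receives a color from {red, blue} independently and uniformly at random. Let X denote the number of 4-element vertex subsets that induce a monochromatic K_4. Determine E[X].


Let X = Σ_S X_S over the C(14, 4) = 1001 subsets S of size 4, where X_S = 1 if the K_4 on S is monochromatic.
For a fixed S, the K_4 on S has C(4, 2) = 6 edges. P[all 6 edges red] = (1/2)^6, and likewise for blue, so P[monochromatic] = 2·(1/2)^6 = 2^{1 − 6} = 1/32.
By linearity of expectation: E[X] = C(14, 4) · 2^{1 − 6} = 1001 · 1/32 = 1001/32.
Numerically: E[X] ≈ 31.281.

E[X] = C(14,4)·2^(1−C(4,2)) = 1001/32 ≈ 31.281.


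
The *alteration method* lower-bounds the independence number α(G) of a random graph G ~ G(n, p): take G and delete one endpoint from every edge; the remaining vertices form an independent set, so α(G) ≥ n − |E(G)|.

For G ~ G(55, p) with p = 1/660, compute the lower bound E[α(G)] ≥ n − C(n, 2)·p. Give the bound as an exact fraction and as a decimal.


E[|E(G)|] = C(55, 2)·p = 1485 · (1/660) = 9/4.
E[α(G)] ≥ n − E[|E(G)|] = 55 − 9/4 = 211/4.
Numerically: ≈ 52.75000.
(This is only a lower bound; the true E[α(G)] may be larger.)

E[α(G)] ≥ 211/4 ≈ 52.75000.


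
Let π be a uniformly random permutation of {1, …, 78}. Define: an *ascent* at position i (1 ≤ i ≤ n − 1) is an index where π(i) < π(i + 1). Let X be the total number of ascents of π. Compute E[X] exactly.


Write X = Σ X_I over i = 1, …, 77, with X_I the indicator of one ascent.
There are 77 indicators.
For each fixed i, the pair (π(i), π(i+1)) is a uniformly random ordered pair of distinct values from {1, …, 78}; by symmetry P[π(i) < π(i+1)] = 1/2.
By linearity: E[X] = 77 · (1/2) = (78 − 1) · (1/2) = 77/2 ≈ 38.500.

E[X] = 77/2 = 38.500.


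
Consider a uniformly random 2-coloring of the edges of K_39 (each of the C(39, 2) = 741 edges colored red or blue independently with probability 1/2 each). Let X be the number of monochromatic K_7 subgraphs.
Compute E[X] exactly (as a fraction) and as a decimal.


Let X = Σ_S X_S over the C(39, 7) = 15380937 subsets S of size 7, where X_S = 1 if the K_7 on S is monochromatic.
For a fixed S, the K_7 on S has C(7, 2) = 21 edges. P[all 21 edges red] = (1/2)^21, and likewise for blue, so P[monochromatic] = 2·(1/2)^21 = 2^{1 − 21} = 1/1048576.
By linearity: E[X] = C(39, 7) · 2^{1 − 21} = 15380937 · 1/1048576 = 15380937/1048576.
Numerically: E[X] ≈ 14.668.

E[X] = C(39,7)·2^(1−C(7,2)) = 15380937/1048576 ≈ 14.668.


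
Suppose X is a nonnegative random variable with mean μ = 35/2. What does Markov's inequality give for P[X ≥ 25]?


μ = E[X] = 35/2, a = 25.
Markov: P[X ≥ 25] ≤ μ/a = (35/2)/25 = 7/10.
Numerically: ≈ 0.70000.
(Since a = 25 > μ = 17.50000, the bound 7/10 is < 1 and informative.)

P[X ≥ 25] ≤ 7/10 ≈ 0.70000.


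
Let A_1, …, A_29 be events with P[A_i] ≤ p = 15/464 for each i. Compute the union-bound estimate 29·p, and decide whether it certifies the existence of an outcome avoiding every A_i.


Union bound: P[∪_{i=1}^{29} A_i] ≤ Σ_i P[A_i] ≤ 29·p = 29·(15/464) = 15/16.
Numerically: 15/16 ≈ 0.9375.
Is 15/16 < 1? YES.
Since P[∪ A_i] ≤ 15/16 < 1, the complement has P[∩ A_i^c] ≥ 1 − 15/16 = 1/16 > 0, so some outcome avoids every A_i.

29·p = 15/16 ≈ 0.9375; existence CERTIFIED by the union bound.


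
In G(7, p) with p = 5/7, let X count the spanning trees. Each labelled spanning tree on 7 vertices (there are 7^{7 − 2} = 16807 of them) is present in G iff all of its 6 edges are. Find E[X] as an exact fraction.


K_7 has 7^{7 − 2} = 16807 labelled spanning trees.
For each such spanning tree H, let X_H = 1 if all 6 edges of H are present in G. Then P[X_H = 1] = p^{6} = (5/7)^{6} = 15625/117649.
By linearity of expectation: E[X] = Σ_H E[X_H] = 16807 · p^{6} = 16807 · 15625/117649 = 15625/7.
Numerically: E[X] ≈ 2.23e+03.

E[X] = 16807 · (5/7)^{6} = 15625/7 ≈ 2.23e+03.


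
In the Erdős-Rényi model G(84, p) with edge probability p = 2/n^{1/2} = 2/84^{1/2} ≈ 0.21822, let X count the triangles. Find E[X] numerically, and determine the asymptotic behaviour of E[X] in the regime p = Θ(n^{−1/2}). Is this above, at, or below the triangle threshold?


Number of potential triangles: C(84, 3) = 95284.
Each occurs with probability p³ ≈ (0.21822)³ ≈ 1.0391328e-02.
By linearity: E[X] = C(84, 3)·p³ ≈ 95284 · 1.0391328e-02 ≈ 990.12731.
Since α = 1/2 < 1, p = c/n^{1/2} ≫ 1/n is above the triangle threshold p ~ 1/n. Asymptotically E[X] ~ (c³/6)·n^{3(1−α)} = (2³/6)·n^{1.5} → ∞; triangles are abundant w.h.p.

E[X] ≈ 990.12731; in regime p = Θ(1/n^{1/2}) E[X] diverges (above the triangle threshold p ~ 1/n).
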